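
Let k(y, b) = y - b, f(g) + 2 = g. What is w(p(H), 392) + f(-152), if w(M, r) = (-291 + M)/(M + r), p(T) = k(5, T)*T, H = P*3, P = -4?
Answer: -29447/188 ≈ -156.63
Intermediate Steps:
f(g) = -2 + g
H = -12 (H = -4*3 = -12)
p(T) = T*(5 - T) (p(T) = (5 - T)*T = T*(5 - T))
w(M, r) = (-291 + M)/(M + r)
w(p(H), 392) + f(-152) = (-291 - 12*(5 - 1*(-12)))/(-12*(5 - 1*(-12)) + 392) + (-2 - 152) = (-291 - 12*(5 + 12))/(-12*(5 + 12) + 392) - 154 = (-291 - 12*17)/(-12*17 + 392) - 154 = (-291 - 204)/(-204 + 392) - 154 = -495/188 - 154 = -29447/188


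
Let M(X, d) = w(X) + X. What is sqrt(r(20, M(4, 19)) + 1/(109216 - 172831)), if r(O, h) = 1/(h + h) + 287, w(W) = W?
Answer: sqrt(18587264739585)/254460 ≈ 16.943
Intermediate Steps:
M(X, d) = 2*X (M(X, d) = X + X = 2*X)
r(O, h) = 287 + 1/(2*h) (r(O, h) = 1/(2*h) + 287 = 287 + 1/(2*h))
sqrt(r(20, M(4, 19)) + 1/(109216 - 172831)) = sqrt((287 + 1/(2*((2*4)))) + 1/(109216 - 172831)) = sqrt((287 + (1/2)/8) + 1/(-63615)) = sqrt((287 + (1/2)*(1/8)) - 1/63615) = sqrt((287 + 1/16) - 1/63615) = sqrt(4593/16 - 1/63615) = sqrt(292183679/1017840) = sqrt(18587264739585)/254460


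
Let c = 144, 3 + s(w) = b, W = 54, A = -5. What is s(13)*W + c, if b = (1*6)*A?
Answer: -1638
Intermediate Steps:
b = -30 (b = (1*6)*(-5) = 6*(-5) = -30)
s(w) = -33 (s(w) = -3 - 30 = -33)
s(13)*W + c = -33*54 + 144 = -1782 + 144 = -1638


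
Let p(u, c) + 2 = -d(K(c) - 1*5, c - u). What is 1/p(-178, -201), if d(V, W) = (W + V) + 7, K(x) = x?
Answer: 1/220 ≈ 0.0045455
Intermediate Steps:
d(V, W) = 7 + V + W (d(V, W) = (V + W) + 7 = 7 + V + W)
p(u, c) = -4 + u - 2*c (p(u, c) = -2 - (7 + (c - 1*5) + (c - u)) = -2 - (7 + (c - 5) + (c - u)) = -2 - (7 + (-5 + c) + (c - u)) = -2 - (2 - u + 2*c) = -2 + (-2 + u - 2*c) = -4 + u - 2*c)
1/p(-178, -201) = 1/(-4 - 178 - 2*(-201)) = 1/(-4 - 178 + 402) = 1/220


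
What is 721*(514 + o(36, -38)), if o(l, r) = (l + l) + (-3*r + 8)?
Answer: 510468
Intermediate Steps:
o(l, r) = 8 - 3*r + 2*l (o(l, r) = 2*l + (8 - 3*r) = 8 - 3*r + 2*l)
721*(514 + o(36, -38)) = 721*(514 + (8 - 3*(-38) + 2*36)) = 721*(514 + (8 + 114 + 72)) = 721*(514 + 194) = 721*708 = 510468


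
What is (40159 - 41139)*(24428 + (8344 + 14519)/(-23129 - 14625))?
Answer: -451893606010/18877 ≈ -2.3939e+7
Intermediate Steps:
(40159 - 41139)*(24428 + (8344 + 14519)/(-23129 - 14625)) = -980*(24428 + 22863/(-37754)) = -980*(24428 + 22863*(-1/37754)) = -980*(24428 - 22863/37754) = -980*922231849/37754 = -451893606010/18877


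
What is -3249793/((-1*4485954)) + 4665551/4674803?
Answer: 36121589236433/20970951217062 ≈ 1.7225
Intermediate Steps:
-3249793/((-1*4485954)) + 4665551/4674803 = -3249793/(-4485954) + 4665551*(1/4674803) = -3249793*(-1/4485954) + 4665551/4674803 = 3249793/4485954 + 4665551/4674803 = 36121589236433/20970951217062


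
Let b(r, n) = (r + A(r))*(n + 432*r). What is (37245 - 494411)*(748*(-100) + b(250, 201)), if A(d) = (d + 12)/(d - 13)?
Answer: -978568442205264/79 ≈ -1.2387e+13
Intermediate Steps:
A(d) = (12 + d)/(-13 + d)
b(r, n) = (n + 432*r)*(r + (12 + r)/(-13 + r)) (b(r, n) = (r + (12 + r)/(-13 + r))*(n + 432*r) = (n + 432*r)*(r + (12 + r)/(-13 + r)))
(37245 - 494411)*(748*(-100) + b(250, 201)) = (37245 - 494411)*(748*(-100) + (201*(12 + 250) + 432*250*(12 + 250) + 250*(-13 + 250)*(201 + 432*250))/(-13 + 250)) = -457166*(-74800 + (201*262 + 432*250*262 + 250*237*(201 + 108000))/237) = -457166*(-74800 + (52662 + 28296000 + 250*237*108201)/237) = -457166*(-74800 + (52662 + 28296000 + 6410909250)/237) = -457166*(-74800 + (1/237)*6439257912) = -457166*(-74800 + 2146419304/79) = -457166*2140510104/79 = -978568442205264/79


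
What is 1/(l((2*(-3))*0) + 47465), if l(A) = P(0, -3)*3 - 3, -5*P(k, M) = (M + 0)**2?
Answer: 5/237283 ≈ 2.1072e-5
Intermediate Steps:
P(k, M) = -M**2/5 (P(k, M) = -(M + 0)**2/5 = -M**2/5)
l(A) = -42/5 (l(A) = -1/5*(-3)**2*3 - 3 = -1/5*9*3 - 3 = -9/5*3 - 3 = -27/5 - 3 = -42/5)
1/(l((2*(-3))*0) + 47465) = 1/(-42/5 + 47465) = 1/(237283/5) = 5/237283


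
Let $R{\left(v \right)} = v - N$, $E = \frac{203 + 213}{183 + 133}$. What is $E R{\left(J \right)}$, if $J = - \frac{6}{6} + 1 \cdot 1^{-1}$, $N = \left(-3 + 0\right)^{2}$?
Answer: $- \frac{936}{79} \approx -11.848$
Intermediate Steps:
$N = 9$ ($N = \left(-3\right)^{2} = 9$)
$E = \frac{104}{79}$ ($E = \frac{416}{316} = 416 \cdot \frac{1}{316} = \frac{104}{79} \approx 1.3165$)
$J = 0$ ($J = \left(-6\right) \frac{1}{6} + 1 \cdot 1 = -1 + 1 = 0$)
$R{\left(v \right)} = -9 + v$ ($R{\left(v \right)} = v - 9 = -9 + v$)
$E R{\left(J \right)} = \frac{104 \left(-9 + 0\right)}{79} = \frac{104}{79} \left(-9\right) = - \frac{936}{79}$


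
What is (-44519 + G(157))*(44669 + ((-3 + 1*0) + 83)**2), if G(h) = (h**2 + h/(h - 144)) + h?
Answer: -13079383728/13 ≈ -1.0061e+9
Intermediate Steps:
G(h) = h + h**2 + h/(-144 + h) (G(h) = (h**2 + h/(-144 + h)) + h = h + h**2 + h/(-144 + h))
(-44519 + G(157))*(44669 + ((-3 + 1*0) + 83)**2) = (-44519 + 157*(-143 + 157**2 - 143*157)/(-144 + 157))*(44669 + ((-3 + 1*0) + 83)**2) = (-44519 + 157*(-143 + 24649 - 22451)/13)*(44669 + ((-3 + 0) + 83)**2) = (-44519 + 157*(1/13)*2055)*(44669 + (-3 + 83)**2) = (-44519 + 322635/13)*(44669 + 80**2) = -256112*(44669 + 6400)/13 = -256112/13*51069 = -13079383728/13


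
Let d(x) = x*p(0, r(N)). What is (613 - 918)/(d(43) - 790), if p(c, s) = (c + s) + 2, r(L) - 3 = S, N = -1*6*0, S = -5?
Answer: 61/158 ≈ 0.38608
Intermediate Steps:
N = 0 (N = -6*0 = 0)
r(L) = -2 (r(L) = 3 - 5 = -2)
p(c, s) = 2 + c + s
d(x) = 0 (d(x) = x*(2 + 0 - 2) = x*0 = 0)
(613 - 918)/(d(43) - 790) = (613 - 918)/(0 - 790) = -305/(-790) = -305*(-1/790) = 61/158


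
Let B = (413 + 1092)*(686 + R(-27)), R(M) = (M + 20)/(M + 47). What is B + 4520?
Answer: 4145693/4 ≈ 1.0364e+6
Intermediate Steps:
R(M) = (20 + M)/(47 + M)
B = 4127613/4 (B = (413 + 1092)*(686 + (20 - 27)/(47 - 27)) = 1505*(686 - 7/20) = 1505*(13713/20) = 4127613/4 ≈ 1.0319e+6)
B + 4520 = 4127613/4 + 4520 = 4145693/4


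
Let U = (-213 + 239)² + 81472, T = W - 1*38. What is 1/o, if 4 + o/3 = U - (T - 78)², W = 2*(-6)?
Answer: 1/197280 ≈ 5.0689e-6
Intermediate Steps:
W = -12
T = -50 (T = -12 - 1*38 = -12 - 38 = -50)
U = 82148 (U = 26² + 81472 = 676 + 81472 = 82148)
o = 197280 (o = -12 + 3*(82148 - (-50 - 78)²) = -12 + 3*(82148 - 1*(-128)²) = -12 + 3*(82148 - 1*16384) = -12 + 3*(82148 - 16384) = -12 + 3*65764 = -12 + 197292 = 197280)
1/o = 1/197280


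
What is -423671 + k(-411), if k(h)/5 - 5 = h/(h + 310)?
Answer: -42786191/101 ≈ -4.2363e+5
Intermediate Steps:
k(h) = 25 + 5*h/(310 + h) (k(h) = 25 + 5*(h/(h + 310)) = 25 + 5*(h/(310 + h)) = 25 + 5*h/(310 + h))
-423671 + k(-411) = -423671 + 10*(775 + 3*(-411))/(310 - 411) = -423671 + 10*(775 - 1233)/(-101) = -423671 + 10*(-1/101)*(-458) = -423671 + 4580/101 = -42786191/101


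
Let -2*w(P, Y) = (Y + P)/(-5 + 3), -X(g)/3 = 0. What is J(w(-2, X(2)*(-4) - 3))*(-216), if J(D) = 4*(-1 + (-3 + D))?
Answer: 4536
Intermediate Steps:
X(g) = 0 (X(g) = -3*0 = 0)
w(P, Y) = P/4 + Y/4 (w(P, Y) = -(Y + P)/(2*(-5 + 3)) = -(P + Y)/(2*(-2)) = -(P + Y)*(-1)/(2*2) = -(-P/2 - Y/2)/2 = P/4 + Y/4)
J(D) = -16 + 4*D (J(D) = 4*(-4 + D) = -16 + 4*D)
J(w(-2, X(2)*(-4) - 3))*(-216) = (-16 + 4*((¼)*(-2) + (0*(-4) - 3)/4))*(-216) = (-16 + 4*(-½ + (0 - 3)/4))*(-216) = (-16 + 4*(-½ + (¼)*(-3)))*(-216) = (-16 + 4*(-½ - ¾))*(-216) = (-16 + 4*(-5/4))*(-216) = (-16 - 5)*(-216) = -21*(-216) = 4536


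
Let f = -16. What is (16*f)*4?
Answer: -1024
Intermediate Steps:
(16*f)*4 = (16*(-16))*4 = -256*4 = -1024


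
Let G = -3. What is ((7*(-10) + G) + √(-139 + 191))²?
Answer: 5381 - 292*√13 ≈ 4328.2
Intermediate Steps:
((7*(-10) + G) + √(-139 + 191))² = ((7*(-10) - 3) + √(-139 + 191))² = ((-70 - 3) + √52)² = (-73 + 2*√13)²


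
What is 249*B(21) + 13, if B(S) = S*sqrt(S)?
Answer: 13 + 5229*sqrt(21) ≈ 23975.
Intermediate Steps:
B(S) = S**(3/2)
249*B(21) + 13 = 249*21**(3/2) + 13 = 249*(21*sqrt(21)) + 13 = 5229*sqrt(21) + 13 = 13 + 5229*sqrt(21)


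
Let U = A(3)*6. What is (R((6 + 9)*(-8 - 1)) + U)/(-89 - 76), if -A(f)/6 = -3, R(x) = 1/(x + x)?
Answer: -29159/44550 ≈ -0.65452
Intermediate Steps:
R(x) = 1/(2*x)
A(f) = 18 (A(f) = -6*(-3) = 18)
U = 108 (U = 18*6 = 108)
(R((6 + 9)*(-8 - 1)) + U)/(-89 - 76) = (1/(2*(((6 + 9)*(-8 - 1)))) + 108)/(-89 - 76) = (1/(2*((15*(-9)))) + 108)/(-165) = -((½)/(-135) + 108)/165 = -((½)*(-1/135) + 108)/165 = -(-1/270 + 108)/165 = -1/165*29159/270 = -29159/44550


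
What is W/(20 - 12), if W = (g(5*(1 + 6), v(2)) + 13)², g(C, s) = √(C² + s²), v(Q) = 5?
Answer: 1419/8 + 325*√2/4 ≈ 292.28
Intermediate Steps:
W = (13 + 25*√2)² (W = (√((5*(1 + 6))² + 5²) + 13)² = (√((5*7)² + 25) + 13)² = (√(35² + 25) + 13)² = (√(1225 + 25) + 13)² = (√1250 + 13)² = (25*√2 + 13)² = (13 + 25*√2)² ≈ 2338.2)
W/(20 - 12) = (1419 + 650*√2)/(20 - 12) = (1419 + 650*√2)/8 = (1419 + 650*√2)*(⅛) = 1419/8 + 325*√2/4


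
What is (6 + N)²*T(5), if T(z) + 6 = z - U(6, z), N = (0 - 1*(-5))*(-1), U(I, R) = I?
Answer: -7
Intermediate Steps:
N = -5 (N = (0 + 5)*(-1) = 5*(-1) = -5)
T(z) = -12 + z (T(z) = -6 + (z - 1*6) = -6 + (z - 6) = -6 + (-6 + z) = -12 + z)
(6 + N)²*T(5) = (6 - 5)²*(-12 + 5) = 1²*(-7) = 1*(-7) = -7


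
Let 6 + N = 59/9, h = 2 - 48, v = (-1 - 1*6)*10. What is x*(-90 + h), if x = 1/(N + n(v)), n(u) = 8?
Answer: -1224/77 ≈ -15.896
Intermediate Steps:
v = -70 (v = (-1 - 6)*10 = -7*10 = -70)
h = -46
N = 5/9 (N = -6 + 59/9 = 5/9 ≈ 0.55556)
x = 9/77 (x = 1/(5/9 + 8) = 1/(77/9) = 9/77 ≈ 0.11688)
x*(-90 + h) = 9*(-90 - 46)/77 = (9/77)*(-136) = -1224/77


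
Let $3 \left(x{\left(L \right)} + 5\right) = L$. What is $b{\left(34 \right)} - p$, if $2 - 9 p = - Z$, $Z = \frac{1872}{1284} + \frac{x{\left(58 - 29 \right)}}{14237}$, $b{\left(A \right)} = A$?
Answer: $\frac{1382638994}{41130693} \approx 33.616$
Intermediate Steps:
$x{\left(L \right)} = -5 + \frac{L}{3}$
$Z = \frac{6664414}{4570077}$ ($Z = \frac{1872}{1284} + \frac{-5 + \frac{58 - 29}{3}}{14237} = 1872 \cdot \frac{1}{1284} + \left(-5 + \frac{1}{3} \cdot 29\right) \frac{1}{14237} = \frac{156}{107} + \left(-5 + \frac{29}{3}\right) \frac{1}{14237} = \frac{156}{107} + \frac{14}{3} \cdot \frac{1}{14237} = \frac{156}{107} + \frac{14}{42711} = \frac{6664414}{4570077} \approx 1.4583$)
$p = \frac{15804568}{41130693}$ ($p = \frac{2}{9} - \frac{\left(-1\right) \frac{6664414}{4570077}}{9} = \frac{2}{9} - - \frac{6664414}{41130693} = \frac{2}{9} + \frac{6664414}{41130693} = \frac{15804568}{41130693} \approx 0.38425$)
$b{\left(34 \right)} - p = 34 - \frac{15804568}{41130693} = \frac{1382638994}{41130693}$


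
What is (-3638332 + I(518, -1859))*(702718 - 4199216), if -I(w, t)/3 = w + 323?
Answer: 12730242225790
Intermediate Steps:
I(w, t) = -969 - 3*w (I(w, t) = -3*(w + 323) = -3*(323 + w) = -969 - 3*w)
(-3638332 + I(518, -1859))*(702718 - 4199216) = (-3638332 + (-969 - 3*518))*(702718 - 4199216) = (-3638332 + (-969 - 1554))*(-3496498) = (-3638332 - 2523)*(-3496498) = -3640855*(-3496498) = 12730242225790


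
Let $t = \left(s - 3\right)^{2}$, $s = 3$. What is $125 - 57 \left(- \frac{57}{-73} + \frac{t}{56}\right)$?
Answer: $\frac{5876}{73} \approx 80.493$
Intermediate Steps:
$t = 0$ ($t = \left(3 - 3\right)^{2} = 0^{2} = 0$)
$125 - 57 \left(- \frac{57}{-73} + \frac{t}{56}\right) = 125 - 57 \left(- \frac{57}{-73} + \frac{0}{56}\right) = 125 - 57 \left(\left(-57\right) \left(- \frac{1}{73}\right) + 0 \cdot \frac{1}{56}\right) = 125 - 57 \left(\frac{57}{73} + 0\right) = 125 - \frac{3249}{73} = \frac{5876}{73}$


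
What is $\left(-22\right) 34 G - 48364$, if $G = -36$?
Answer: $-21436$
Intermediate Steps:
$\left(-22\right) 34 G - 48364 = \left(-22\right) 34 \left(-36\right) - 48364 = \left(-748\right) \left(-36\right) - 48364 = 26928 - 48364 = -21436$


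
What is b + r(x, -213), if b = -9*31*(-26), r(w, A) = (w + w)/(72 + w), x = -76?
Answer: 7292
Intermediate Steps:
r(w, A) = 2*w/(72 + w) (r(w, A) = (2*w)/(72 + w) = 2*w/(72 + w))
b = 7254 (b = -279*(-26) = 7254)
b + r(x, -213) = 7254 + 2*(-76)/(72 - 76) = 7254 + 2*(-76)/(-4) = 7254 + 2*(-76)*(-1/4) = 7254 + 38 = 7292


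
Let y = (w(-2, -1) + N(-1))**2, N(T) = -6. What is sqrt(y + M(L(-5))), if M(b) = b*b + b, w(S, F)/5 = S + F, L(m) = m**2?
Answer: sqrt(1091) ≈ 33.030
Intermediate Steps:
w(S, F) = 5*F + 5*S (w(S, F) = 5*(S + F) = 5*(F + S) = 5*F + 5*S)
M(b) = b + b**2 (M(b) = b**2 + b = b + b**2)
y = 441 (y = ((5*(-1) + 5*(-2)) - 6)**2 = ((-5 - 10) - 6)**2 = (-15 - 6)**2 = (-21)**2 = 441)
sqrt(y + M(L(-5))) = sqrt(441 + (-5)**2*(1 + (-5)**2)) = sqrt(441 + 25*(1 + 25)) = sqrt(441 + 25*26) = sqrt(441 + 650) = sqrt(1091)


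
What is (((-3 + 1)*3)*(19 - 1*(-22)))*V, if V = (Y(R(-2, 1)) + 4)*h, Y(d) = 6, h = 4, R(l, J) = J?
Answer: -9840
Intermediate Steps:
V = 40 (V = (6 + 4)*4 = 10*4 = 40)
(((-3 + 1)*3)*(19 - 1*(-22)))*V = (((-3 + 1)*3)*(19 - 1*(-22)))*40 = ((-2*3)*(19 + 22))*40 = -6*41*40 = -246*40 = -9840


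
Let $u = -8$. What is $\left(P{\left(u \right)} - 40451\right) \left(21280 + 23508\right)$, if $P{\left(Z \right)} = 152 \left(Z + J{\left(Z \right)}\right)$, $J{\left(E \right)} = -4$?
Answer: $-1893412700$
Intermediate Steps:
$P{\left(Z \right)} = -608 + 152 Z$ ($P{\left(Z \right)} = 152 \left(Z - 4\right) = 152 \left(-4 + Z\right) = -608 + 152 Z$)
$\left(P{\left(u \right)} - 40451\right) \left(21280 + 23508\right) = \left(\left(-608 + 152 \left(-8\right)\right) - 40451\right) \left(21280 + 23508\right) = \left(\left(-608 - 1216\right) - 40451\right) 44788 = \left(-1824 - 40451\right) 44788 = \left(-42275\right) 44788 = -1893412700$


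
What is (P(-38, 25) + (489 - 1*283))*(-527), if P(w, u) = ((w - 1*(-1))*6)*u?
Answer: 2816288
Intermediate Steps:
P(w, u) = u*(6 + 6*w) (P(w, u) = ((w + 1)*6)*u = ((1 + w)*6)*u = (6 + 6*w)*u = u*(6 + 6*w))
(P(-38, 25) + (489 - 1*283))*(-527) = (6*25*(1 - 38) + (489 - 1*283))*(-527) = (6*25*(-37) + (489 - 283))*(-527) = (-5550 + 206)*(-527) = -5344*(-527) = 2816288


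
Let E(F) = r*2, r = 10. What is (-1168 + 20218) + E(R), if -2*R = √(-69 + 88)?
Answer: 19070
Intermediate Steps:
R = -√19/2 (R = -√(-69 + 88)/2 = -√19/2 ≈ -2.1795)
E(F) = 20 (E(F) = 10*2 = 20)
(-1168 + 20218) + E(R) = (-1168 + 20218) + 20 = 19050 + 20 = 19070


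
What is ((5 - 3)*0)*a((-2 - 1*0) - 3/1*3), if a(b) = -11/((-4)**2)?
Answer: 0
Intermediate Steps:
a(b) = -11/16
((5 - 3)*0)*a((-2 - 1*0) - 3/1*3) = ((5 - 3)*0)*(-11/16) = (2*0)*(-11/16) = 0*(-11/16) = 0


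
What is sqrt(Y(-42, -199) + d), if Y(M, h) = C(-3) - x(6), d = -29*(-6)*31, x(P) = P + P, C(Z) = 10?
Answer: 4*sqrt(337) ≈ 73.430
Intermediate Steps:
x(P) = 2*P
d = 5394 (d = 174*31 = 5394)
Y(M, h) = -2 (Y(M, h) = 10 - 2*6 = 10 - 1*12 = 10 - 12 = -2)
sqrt(Y(-42, -199) + d) = sqrt(-2 + 5394) = sqrt(5392) = 4*sqrt(337)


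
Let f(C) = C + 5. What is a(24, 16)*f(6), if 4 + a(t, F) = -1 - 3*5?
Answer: -220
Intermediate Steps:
f(C) = 5 + C
a(t, F) = -20 (a(t, F) = -4 + (-1 - 3*5) = -4 + (-1 - 15) = -4 - 16 = -20)
a(24, 16)*f(6) = -20*(5 + 6) = -20*11 = -220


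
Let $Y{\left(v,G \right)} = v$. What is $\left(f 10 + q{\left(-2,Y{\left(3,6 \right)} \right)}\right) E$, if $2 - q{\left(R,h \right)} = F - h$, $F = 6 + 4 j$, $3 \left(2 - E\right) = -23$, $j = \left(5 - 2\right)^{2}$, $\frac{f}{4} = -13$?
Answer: $- \frac{16153}{3} \approx -5384.3$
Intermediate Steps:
$f = -52$ ($f = 4 \left(-13\right) = -52$)
$j = 9$ ($j = 3^{2} = 9$)
$E = \frac{29}{3}$ ($E = 2 - - \frac{23}{3} = 2 + \frac{23}{3} = \frac{29}{3} \approx 9.6667$)
$F = 42$ ($F = 6 + 4 \cdot 9 = 6 + 36 = 42$)
$q{\left(R,h \right)} = -40 + h$ ($q{\left(R,h \right)} = 2 - \left(42 - h\right) = 2 + \left(-42 + h\right) = -40 + h$)
$\left(f 10 + q{\left(-2,Y{\left(3,6 \right)} \right)}\right) E = \left(\left(-52\right) 10 + \left(-40 + 3\right)\right) \frac{29}{3} = \left(-520 - 37\right) \frac{29}{3} = \left(-557\right) \frac{29}{3} = - \frac{16153}{3}$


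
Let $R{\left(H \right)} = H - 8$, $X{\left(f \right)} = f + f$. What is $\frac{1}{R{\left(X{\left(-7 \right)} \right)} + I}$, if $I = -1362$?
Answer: $- \frac{1}{1384} \approx -0.00072254$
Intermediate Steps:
$X{\left(f \right)} = 2 f$
$R{\left(H \right)} = -8 + H$
$\frac{1}{R{\left(X{\left(-7 \right)} \right)} + I} = \frac{1}{\left(-8 + 2 \left(-7\right)\right) - 1362} = \frac{1}{\left(-8 - 14\right) - 1362} = \frac{1}{-22 - 1362} = \frac{1}{-1384} = - \frac{1}{1384}$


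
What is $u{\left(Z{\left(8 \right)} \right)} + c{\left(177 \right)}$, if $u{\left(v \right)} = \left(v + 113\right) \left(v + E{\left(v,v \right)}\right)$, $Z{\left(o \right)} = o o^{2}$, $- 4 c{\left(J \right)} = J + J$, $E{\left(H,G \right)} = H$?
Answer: $\frac{1279823}{2} \approx 6.3991 \cdot 10^{5}$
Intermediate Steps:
$c{\left(J \right)} = - \frac{J}{2}$ ($c{\left(J \right)} = - \frac{J + J}{4} = - \frac{2 J}{4} = - \frac{J}{2}$)
$Z{\left(o \right)} = o^{3}$
$u{\left(v \right)} = 2 v \left(113 + v\right)$ ($u{\left(v \right)} = \left(v + 113\right) \left(v + v\right) = \left(113 + v\right) 2 v = 2 v \left(113 + v\right)$)
$u{\left(Z{\left(8 \right)} \right)} + c{\left(177 \right)} = 2 \cdot 8^{3} \left(113 + 8^{3}\right) - \frac{177}{2} = 2 \cdot 512 \left(113 + 512\right) - \frac{177}{2} = 2 \cdot 512 \cdot 625 - \frac{177}{2} = 640000 - \frac{177}{2} = \frac{1279823}{2}$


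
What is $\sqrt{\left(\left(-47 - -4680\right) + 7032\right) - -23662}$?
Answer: $\sqrt{35327} \approx 187.95$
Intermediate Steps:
$\sqrt{\left(\left(-47 - -4680\right) + 7032\right) - -23662} = \sqrt{\left(\left(-47 + 4680\right) + 7032\right) + 23662} = \sqrt{\left(4633 + 7032\right) + 23662} = \sqrt{11665 + 23662} = \sqrt{35327}$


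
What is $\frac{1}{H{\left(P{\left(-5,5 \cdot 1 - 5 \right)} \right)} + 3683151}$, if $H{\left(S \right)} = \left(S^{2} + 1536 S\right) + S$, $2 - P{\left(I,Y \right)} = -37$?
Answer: $\frac{1}{3744615} \approx 2.6705 \cdot 10^{-7}$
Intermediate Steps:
$P{\left(I,Y \right)} = 39$ ($P{\left(I,Y \right)} = 2 - -37 = 2 + 37 = 39$)
$H{\left(S \right)} = S^{2} + 1537 S$
$\frac{1}{H{\left(P{\left(-5,5 \cdot 1 - 5 \right)} \right)} + 3683151} = \frac{1}{39 \left(1537 + 39\right) + 3683151} = \frac{1}{39 \cdot 1576 + 3683151} = \frac{1}{61464 + 3683151} = \frac{1}{3744615}$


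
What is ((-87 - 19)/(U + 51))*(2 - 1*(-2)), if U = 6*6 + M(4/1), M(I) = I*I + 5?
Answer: -106/27 ≈ -3.9259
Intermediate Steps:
M(I) = 5 + I**2 (M(I) = I**2 + 5 = 5 + I**2)
U = 57 (U = 6*6 + (5 + (4/1)**2) = 36 + (5 + (4*1)**2) = 36 + (5 + 4**2) = 36 + (5 + 16) = 36 + 21 = 57)
((-87 - 19)/(U + 51))*(2 - 1*(-2)) = ((-87 - 19)/(57 + 51))*(2 - 1*(-2)) = (-106/108)*(2 + 2) = -106*1/108*4 = -53/54*4 = -106/27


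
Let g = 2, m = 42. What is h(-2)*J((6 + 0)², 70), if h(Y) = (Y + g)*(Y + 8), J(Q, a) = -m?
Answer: 0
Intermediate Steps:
J(Q, a) = -42 (J(Q, a) = -1*42 = -42)
h(Y) = (2 + Y)*(8 + Y) (h(Y) = (Y + 2)*(Y + 8) = (2 + Y)*(8 + Y))
h(-2)*J((6 + 0)², 70) = (16 + (-2)² + 10*(-2))*(-42) = (16 + 4 - 20)*(-42) = 0*(-42) = 0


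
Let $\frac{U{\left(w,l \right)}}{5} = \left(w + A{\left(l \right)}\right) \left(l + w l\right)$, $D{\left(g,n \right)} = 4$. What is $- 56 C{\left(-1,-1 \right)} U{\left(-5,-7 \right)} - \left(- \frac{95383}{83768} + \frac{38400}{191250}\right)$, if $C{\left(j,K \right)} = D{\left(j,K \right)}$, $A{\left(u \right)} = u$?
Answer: $\frac{40192656712717}{106804200} \approx 3.7632 \cdot 10^{5}$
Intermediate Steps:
$C{\left(j,K \right)} = 4$
$U{\left(w,l \right)} = 5 \left(l + w\right) \left(l + l w\right)$ ($U{\left(w,l \right)} = 5 \left(w + l\right) \left(l + w l\right) = 5 \left(l + w\right) \left(l + l w\right)$)
$- 56 C{\left(-1,-1 \right)} U{\left(-5,-7 \right)} - \left(- \frac{95383}{83768} + \frac{38400}{191250}\right) = \left(-56\right) 4 \cdot 5 \left(-7\right) \left(-7 - 5 + \left(-5\right)^{2} - -35\right) - \left(- \frac{95383}{83768} + \frac{38400}{191250}\right) = - 224 \cdot 5 \left(-7\right) \left(-7 - 5 + 25 + 35\right) - \left(\left(-95383\right) \frac{1}{83768} + 38400 \cdot \frac{1}{191250}\right) = - 224 \cdot 5 \left(-7\right) 48 - \left(- \frac{95383}{83768} + \frac{256}{1275}\right) = \left(-224\right) \left(-1680\right) - - \frac{100168717}{106804200} = 376320 + \frac{100168717}{106804200} = \frac{40192656712717}{106804200}$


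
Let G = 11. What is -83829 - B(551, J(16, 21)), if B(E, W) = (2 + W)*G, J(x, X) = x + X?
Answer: -84258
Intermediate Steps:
J(x, X) = X + x
B(E, W) = 22 + 11*W (B(E, W) = (2 + W)*11 = 22 + 11*W)
-83829 - B(551, J(16, 21)) = -83829 - (22 + 11*(21 + 16)) = -83829 - (22 + 11*37) = -83829 - (22 + 407) = -83829 - 1*429 = -83829 - 429 = -84258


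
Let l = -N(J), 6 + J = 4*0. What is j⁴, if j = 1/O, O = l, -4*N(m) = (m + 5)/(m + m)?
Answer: 5308416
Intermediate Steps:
J = -6 (J = -6 + 4*0 = -6 + 0 = -6)
N(m) = -(5 + m)/(8*m) (N(m) = -(m + 5)/(4*(m + m)) = -(5 + m)/(4*(2*m)) = -(5 + m)*1/(2*m)/4 = -(5 + m)/(8*m))
l = 1/48 (l = -(-5 - 1*(-6))/(8*(-6)) = -(-1)*(-5 + 6)/(8*6) = -(-1)/(8*6) = -1*(-1/48) = 1/48 ≈ 0.020833)
O = 1/48 ≈ 0.020833
j = 48 (j = 1/(1/48) = 48)
j⁴ = 48⁴ = 5308416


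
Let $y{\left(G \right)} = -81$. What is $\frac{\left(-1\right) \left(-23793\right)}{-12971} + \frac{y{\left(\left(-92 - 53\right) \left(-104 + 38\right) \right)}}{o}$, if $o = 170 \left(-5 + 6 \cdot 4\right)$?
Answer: $- \frac{654639}{352070} \approx -1.8594$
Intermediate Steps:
$o = 3230$ ($o = 170 \left(-5 + 24\right) = 170 \cdot 19 = 3230$)
$\frac{\left(-1\right) \left(-23793\right)}{-12971} + \frac{y{\left(\left(-92 - 53\right) \left(-104 + 38\right) \right)}}{o} = \frac{\left(-1\right) \left(-23793\right)}{-12971} - \frac{81}{3230} = 23793 \left(- \frac{1}{12971}\right) - \frac{81}{3230} = - \frac{3399}{1853} - \frac{81}{3230} = - \frac{654639}{352070}$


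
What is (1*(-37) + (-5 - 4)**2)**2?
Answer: 1936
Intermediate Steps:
(1*(-37) + (-5 - 4)**2)**2 = (-37 + (-9)**2)**2 = (-37 + 81)**2 = 44**2 = 1936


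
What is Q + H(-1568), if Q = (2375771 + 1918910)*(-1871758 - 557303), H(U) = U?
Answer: -10432042126109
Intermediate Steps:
Q = -10432042124541 (Q = 4294681*(-2429061) = -10432042124541)
Q + H(-1568) = -10432042124541 - 1568 = -10432042126109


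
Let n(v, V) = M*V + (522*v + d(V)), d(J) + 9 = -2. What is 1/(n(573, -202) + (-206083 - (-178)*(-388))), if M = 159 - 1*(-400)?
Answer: -1/88970 ≈ -1.1240e-5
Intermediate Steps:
d(J) = -11 (d(J) = -9 - 2 = -11)
M = 559 (M = 159 + 400 = 559)
n(v, V) = -11 + 522*v + 559*V (n(v, V) = 559*V + (522*v - 11) = 559*V + (-11 + 522*v) = -11 + 522*v + 559*V)
1/(n(573, -202) + (-206083 - (-178)*(-388))) = 1/((-11 + 522*573 + 559*(-202)) + (-206083 - (-178)*(-388))) = 1/((-11 + 299106 - 112918) + (-206083 - 1*69064)) = 1/(186177 + (-206083 - 69064)) = 1/(186177 - 275147) = 1/(-88970) = -1/88970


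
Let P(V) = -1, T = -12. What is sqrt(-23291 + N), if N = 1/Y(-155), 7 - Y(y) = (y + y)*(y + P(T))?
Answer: 2*I*sqrt(13613662931143)/48353 ≈ 152.61*I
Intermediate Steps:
Y(y) = 7 - 2*y*(-1 + y) (Y(y) = 7 - (y + y)*(y - 1) = 7 - 2*y*(-1 + y))
N = -1/48353 (N = 1/(7 - 2*(-155)**2 + 2*(-155)) = 1/(7 - 2*24025 - 310) = 1/(7 - 48050 - 310) = 1/(-48353) = -1/48353 ≈ -2.0681e-5)
sqrt(-23291 + N) = sqrt(-23291 - 1/48353) = sqrt(-1126189724/48353) = 2*I*sqrt(13613662931143)/48353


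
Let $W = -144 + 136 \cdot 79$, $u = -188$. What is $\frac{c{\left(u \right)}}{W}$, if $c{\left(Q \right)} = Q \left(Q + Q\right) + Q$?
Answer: $\frac{705}{106} \approx 6.6509$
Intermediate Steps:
$c{\left(Q \right)} = Q + 2 Q^{2}$ ($c{\left(Q \right)} = Q 2 Q + Q = 2 Q^{2} + Q = Q + 2 Q^{2}$)
$W = 10600$ ($W = -144 + 10744 = 10600$)
$\frac{c{\left(u \right)}}{W} = \frac{\left(-188\right) \left(1 + 2 \left(-188\right)\right)}{10600} = - 188 \left(1 - 376\right) \frac{1}{10600} = \left(-188\right) \left(-375\right) \frac{1}{10600} = 70500 \cdot \frac{1}{10600} = \frac{705}{106}$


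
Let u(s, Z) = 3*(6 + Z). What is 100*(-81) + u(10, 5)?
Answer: -8067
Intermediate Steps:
u(s, Z) = 18 + 3*Z
100*(-81) + u(10, 5) = 100*(-81) + (18 + 3*5) = -8100 + (18 + 15) = -8100 + 33 = -8067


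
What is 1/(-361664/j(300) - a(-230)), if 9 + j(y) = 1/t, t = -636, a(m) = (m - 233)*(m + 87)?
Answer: -5725/149028221 ≈ -3.8416e-5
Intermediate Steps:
a(m) = (-233 + m)*(87 + m)
j(y) = -5725/636 (j(y) = -9 + 1/(-636) = -9 - 1/636 = -5725/636)
1/(-361664/j(300) - a(-230)) = 1/(-361664/(-5725/636) - (-20271 + (-230)² - 146*(-230))) = 1/(-361664*(-636/5725) - (-20271 + 52900 + 33580)) = 1/(230018304/5725 - 1*66209) = 1/(230018304/5725 - 66209) = 1/(-149028221/5725) = -5725/149028221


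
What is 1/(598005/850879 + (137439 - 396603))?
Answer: -850879/220516607151 ≈ -3.8586e-6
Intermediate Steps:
1/(598005/850879 + (137439 - 396603)) = 1/(598005*(1/850879) - 259164) = 1/(598005/850879 - 259164) = 1/(-220516607151/850879) = -850879/220516607151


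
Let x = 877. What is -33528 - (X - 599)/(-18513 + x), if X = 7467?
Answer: -147823235/4409 ≈ -33528.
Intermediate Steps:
-33528 - (X - 599)/(-18513 + x) = -33528 - (7467 - 599)/(-18513 + 877) = -33528 - 6868/(-17636) = -33528 - 6868*(-1)/17636 = -33528 - 1*(-1717/4409) = -33528 + 1717/4409 = -147823235/4409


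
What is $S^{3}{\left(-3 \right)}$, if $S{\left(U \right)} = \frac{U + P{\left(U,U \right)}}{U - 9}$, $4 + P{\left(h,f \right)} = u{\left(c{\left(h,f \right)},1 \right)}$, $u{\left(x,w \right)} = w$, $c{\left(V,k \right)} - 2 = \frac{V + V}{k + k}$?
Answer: $\frac{1}{8} \approx 0.125$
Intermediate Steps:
$c{\left(V,k \right)} = 2 + \frac{V}{k}$ ($c{\left(V,k \right)} = 2 + \frac{V + V}{k + k} = 2 + \frac{2 V}{2 k} = 2 + 2 V \frac{1}{2 k} = 2 + \frac{V}{k}$)
$P{\left(h,f \right)} = -3$ ($P{\left(h,f \right)} = -4 + 1 = -3$)
$S{\left(U \right)} = \frac{-3 + U}{-9 + U}$ ($S{\left(U \right)} = \frac{U - 3}{U - 9} = \frac{-3 + U}{-9 + U}$)
$S^{3}{\left(-3 \right)} = \left(\frac{-3 - 3}{-9 - 3}\right)^{3} = \left(\frac{1}{-12} \left(-6\right)\right)^{3} = \left(\left(- \frac{1}{12}\right) \left(-6\right)\right)^{3} = \left(\frac{1}{2}\right)^{3} = \frac{1}{8}$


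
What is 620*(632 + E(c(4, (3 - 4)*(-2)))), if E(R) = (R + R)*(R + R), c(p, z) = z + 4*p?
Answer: 1195360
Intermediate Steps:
E(R) = 4*R**2 (E(R) = (2*R)*(2*R) = 4*R**2)
620*(632 + E(c(4, (3 - 4)*(-2)))) = 620*(632 + 4*((3 - 4)*(-2) + 4*4)**2) = 620*(632 + 4*(-1*(-2) + 16)**2) = 620*(632 + 4*(2 + 16)**2) = 620*(632 + 4*18**2) = 620*(632 + 4*324) = 620*(632 + 1296) = 620*1928 = 1195360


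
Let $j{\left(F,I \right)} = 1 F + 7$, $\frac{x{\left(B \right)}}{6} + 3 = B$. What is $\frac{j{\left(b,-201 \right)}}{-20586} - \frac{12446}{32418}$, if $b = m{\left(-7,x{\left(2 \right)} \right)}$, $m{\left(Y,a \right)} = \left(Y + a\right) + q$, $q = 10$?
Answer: $- \frac{21361919}{55613079} \approx -0.38412$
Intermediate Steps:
$x{\left(B \right)} = -18 + 6 B$
$m{\left(Y,a \right)} = 10 + Y + a$ ($m{\left(Y,a \right)} = \left(Y + a\right) + 10 = 10 + Y + a$)
$b = -3$ ($b = 10 - 7 + \left(-18 + 6 \cdot 2\right) = 10 - 7 + \left(-18 + 12\right) = 10 - 7 - 6 = -3$)
$j{\left(F,I \right)} = 7 + F$ ($j{\left(F,I \right)} = F + 7 = 7 + F$)
$\frac{j{\left(b,-201 \right)}}{-20586} - \frac{12446}{32418} = \frac{7 - 3}{-20586} - \frac{12446}{32418} = 4 \left(- \frac{1}{20586}\right) - \frac{6223}{16209} = - \frac{2}{10293} - \frac{6223}{16209} = - \frac{21361919}{55613079}$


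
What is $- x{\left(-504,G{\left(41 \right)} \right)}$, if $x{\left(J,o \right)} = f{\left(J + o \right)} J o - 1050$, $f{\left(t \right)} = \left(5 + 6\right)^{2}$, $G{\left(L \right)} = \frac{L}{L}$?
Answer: $62034$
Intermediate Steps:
$G{\left(L \right)} = 1$
$f{\left(t \right)} = 121$ ($f{\left(t \right)} = 11^{2} = 121$)
$x{\left(J,o \right)} = -1050 + 121 J o$ ($x{\left(J,o \right)} = 121 J o - 1050 = -1050 + 121 J o$)
$- x{\left(-504,G{\left(41 \right)} \right)} = - (-1050 + 121 \left(-504\right) 1) = - (-1050 - 60984) = \left(-1\right) \left(-62034\right) = 62034$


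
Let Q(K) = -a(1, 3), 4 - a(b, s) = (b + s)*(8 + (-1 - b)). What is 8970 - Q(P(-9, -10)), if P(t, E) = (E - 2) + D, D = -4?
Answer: 8950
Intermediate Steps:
P(t, E) = -6 + E (P(t, E) = (E - 2) - 4 = (-2 + E) - 4 = -6 + E)
a(b, s) = 4 - (7 - b)*(b + s) (a(b, s) = 4 - (b + s)*(8 + (-1 - b)) = 4 - (b + s)*(7 - b) = 4 - (7 - b)*(b + s))
Q(K) = 20 (Q(K) = -(4 + 1**2 - 7*1 - 7*3 + 1*3) = -(4 + 1 - 7 - 21 + 3) = -1*(-20) = 20)
8970 - Q(P(-9, -10)) = 8970 - 1*20 = 8970 - 20 = 8950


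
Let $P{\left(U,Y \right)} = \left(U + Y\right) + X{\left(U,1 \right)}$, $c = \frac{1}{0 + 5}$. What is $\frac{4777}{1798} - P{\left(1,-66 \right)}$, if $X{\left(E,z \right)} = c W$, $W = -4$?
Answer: $\frac{615427}{8990} \approx 68.457$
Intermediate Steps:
$c = \frac{1}{5} \approx 0.2$
$X{\left(E,z \right)} = - \frac{4}{5}$ ($X{\left(E,z \right)} = \frac{1}{5} \left(-4\right) = - \frac{4}{5}$)
$P{\left(U,Y \right)} = - \frac{4}{5} + U + Y$ ($P{\left(U,Y \right)} = \left(U + Y\right) - \frac{4}{5} = - \frac{4}{5} + U + Y$)
$\frac{4777}{1798} - P{\left(1,-66 \right)} = \frac{4777}{1798} - \left(- \frac{4}{5} + 1 - 66\right) = 4777 \cdot \frac{1}{1798} - - \frac{329}{5} = \frac{4777}{1798} + \frac{329}{5} = \frac{615427}{8990}$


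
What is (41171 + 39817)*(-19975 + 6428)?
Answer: -1097144436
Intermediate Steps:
(41171 + 39817)*(-19975 + 6428) = 80988*(-13547) = -1097144436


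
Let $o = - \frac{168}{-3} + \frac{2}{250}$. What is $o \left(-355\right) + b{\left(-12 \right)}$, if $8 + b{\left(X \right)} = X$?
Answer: $- \frac{497571}{25} \approx -19903.0$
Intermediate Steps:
$b{\left(X \right)} = -8 + X$
$o = \frac{7001}{125}$ ($o = \left(-168\right) \left(- \frac{1}{3}\right) + 2 \cdot \frac{1}{250} = 56 + \frac{1}{125} = \frac{7001}{125} \approx 56.008$)
$o \left(-355\right) + b{\left(-12 \right)} = \frac{7001}{125} \left(-355\right) - 20 = - \frac{497071}{25} - 20 = - \frac{497571}{25}$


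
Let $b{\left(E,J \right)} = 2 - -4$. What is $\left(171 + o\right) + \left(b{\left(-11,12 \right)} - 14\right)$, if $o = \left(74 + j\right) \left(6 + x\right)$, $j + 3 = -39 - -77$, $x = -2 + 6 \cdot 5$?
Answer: $3869$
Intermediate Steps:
$b{\left(E,J \right)} = 6$ ($b{\left(E,J \right)} = 2 + 4 = 6$)
$x = 28$ ($x = -2 + 30 = 28$)
$j = 35$ ($j = -3 - -38 = -3 + \left(-39 + 77\right) = -3 + 38 = 35$)
$o = 3706$ ($o = \left(74 + 35\right) \left(6 + 28\right) = 109 \cdot 34 = 3706$)
$\left(171 + o\right) + \left(b{\left(-11,12 \right)} - 14\right) = \left(171 + 3706\right) + \left(6 - 14\right) = 3877 - 8 = 3869$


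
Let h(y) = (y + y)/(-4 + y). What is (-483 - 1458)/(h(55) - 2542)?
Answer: 98991/129532 ≈ 0.76422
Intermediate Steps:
h(y) = 2*y/(-4 + y) (h(y) = (2*y)/(-4 + y) = 2*y/(-4 + y))
(-483 - 1458)/(h(55) - 2542) = (-483 - 1458)/(2*55/(-4 + 55) - 2542) = -1941/(2*55/51 - 2542) = -1941/(2*55*(1/51) - 2542) = -1941/(110/51 - 2542) = -1941/(-129532/51) = -1941*(-51/129532) = 98991/129532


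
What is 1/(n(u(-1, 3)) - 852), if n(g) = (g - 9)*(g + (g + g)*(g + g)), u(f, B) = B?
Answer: -1/1086 ≈ -0.00092081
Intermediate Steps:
n(g) = (-9 + g)*(g + 4*g²) (n(g) = (-9 + g)*(g + (2*g)*(2*g)) = (-9 + g)*(g + 4*g²))
1/(n(u(-1, 3)) - 852) = 1/(3*(-9 - 35*3 + 4*3²) - 852) = 1/(3*(-9 - 105 + 4*9) - 852) = 1/(3*(-9 - 105 + 36) - 852) = 1/(3*(-78) - 852) = 1/(-234 - 852) = 1/(-1086) = -1/1086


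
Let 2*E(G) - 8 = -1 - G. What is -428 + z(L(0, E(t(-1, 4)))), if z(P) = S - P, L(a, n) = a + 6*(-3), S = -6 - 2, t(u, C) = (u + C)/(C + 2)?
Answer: -418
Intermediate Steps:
t(u, C) = (C + u)/(2 + C)
S = -8
E(G) = 7/2 - G/2 (E(G) = 4 + (-1 - G)/2 = 4 + (-½ - G/2) = 7/2 - G/2)
L(a, n) = -18 + a (L(a, n) = a - 18 = -18 + a)
z(P) = -8 - P
-428 + z(L(0, E(t(-1, 4)))) = -428 + (-8 - (-18 + 0)) = -428 + (-8 - 1*(-18)) = -428 + (-8 + 18) = -428 + 10 = -418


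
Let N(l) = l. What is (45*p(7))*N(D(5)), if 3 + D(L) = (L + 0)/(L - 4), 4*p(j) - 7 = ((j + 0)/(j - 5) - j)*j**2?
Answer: -14805/4 ≈ -3701.3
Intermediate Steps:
p(j) = 7/4 + j**2*(-j + j/(-5 + j))/4 (p(j) = 7/4 + (((j + 0)/(j - 5) - j)*j**2)/4 = 7/4 + ((j/(-5 + j) - j)*j**2)/4 = 7/4 + ((-j + j/(-5 + j))*j**2)/4 = 7/4 + (j**2*(-j + j/(-5 + j)))/4 = 7/4 + j**2*(-j + j/(-5 + j))/4)
D(L) = -3 + L/(-4 + L) (D(L) = -3 + (L + 0)/(L - 4) = -3 + L/(-4 + L))
(45*p(7))*N(D(5)) = (45*((-35 - 1*7**4 + 6*7**3 + 7*7)/(4*(-5 + 7))))*(2*(6 - 1*5)/(-4 + 5)) = (45*((1/4)*(-35 - 1*2401 + 6*343 + 49)/2))*(2*(6 - 5)/1) = (45*((1/4)*(1/2)*(-35 - 2401 + 2058 + 49)))*(2*1*1) = (45*((1/4)*(1/2)*(-329)))*2 = (45*(-329/8))*2 = -14805/8*2 = -14805/4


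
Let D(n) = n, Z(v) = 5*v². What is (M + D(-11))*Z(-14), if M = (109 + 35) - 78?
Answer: 53900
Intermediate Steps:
M = 66 (M = 144 - 78 = 66)
(M + D(-11))*Z(-14) = (66 - 11)*(5*(-14)²) = 55*(5*196) = 55*980 = 53900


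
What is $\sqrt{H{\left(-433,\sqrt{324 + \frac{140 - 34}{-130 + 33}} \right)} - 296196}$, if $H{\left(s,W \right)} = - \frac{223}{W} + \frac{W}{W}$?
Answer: $\frac{\sqrt{-290587342662380 - 6984806 \sqrt{3038234}}}{31322} \approx 544.25 i$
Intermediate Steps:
$H{\left(s,W \right)} = 1 - \frac{223}{W}$ ($H{\left(s,W \right)} = - \frac{223}{W} + 1 = 1 - \frac{223}{W}$)
$\sqrt{H{\left(-433,\sqrt{324 + \frac{140 - 34}{-130 + 33}} \right)} - 296196} = \sqrt{\frac{-223 + \sqrt{324 + \frac{140 - 34}{-130 + 33}}}{\sqrt{324 + \frac{140 - 34}{-130 + 33}}} - 296196} = \sqrt{\frac{-223 + \sqrt{324 + \frac{106}{-97}}}{\sqrt{324 + \frac{106}{-97}}} - 296196} = \sqrt{\frac{-223 + \sqrt{324 + 106 \left(- \frac{1}{97}\right)}}{\sqrt{324 + 106 \left(- \frac{1}{97}\right)}} - 296196} = \sqrt{\frac{-223 + \sqrt{324 - \frac{106}{97}}}{\sqrt{324 - \frac{106}{97}}} - 296196} = \sqrt{\frac{-223 + \sqrt{\frac{31322}{97}}}{\sqrt{\frac{31322}{97}}} - 296196} = \sqrt{\frac{-223 + \frac{\sqrt{3038234}}{97}}{\frac{1}{97} \sqrt{3038234}} - 296196} = \sqrt{\frac{\sqrt{3038234}}{31322} \left(-223 + \frac{\sqrt{3038234}}{97}\right) - 296196} = \sqrt{\frac{\sqrt{3038234} \left(-223 + \frac{\sqrt{3038234}}{97}\right)}{31322} - 296196} = \sqrt{-296196 + \frac{\sqrt{3038234} \left(-223 + \frac{\sqrt{3038234}}{97}\right)}{31322}}$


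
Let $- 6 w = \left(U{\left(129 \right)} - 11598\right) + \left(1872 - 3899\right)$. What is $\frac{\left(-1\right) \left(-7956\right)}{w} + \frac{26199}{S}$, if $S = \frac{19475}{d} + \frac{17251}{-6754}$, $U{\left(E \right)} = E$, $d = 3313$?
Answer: $\frac{141344564201865}{17925962467} \approx 7884.9$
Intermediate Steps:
$S = \frac{74381587}{22376002}$ ($S = \frac{19475}{3313} + \frac{17251}{-6754} = 19475 \cdot \frac{1}{3313} + 17251 \left(- \frac{1}{6754}\right) = \frac{19475}{3313} - \frac{17251}{6754} = \frac{74381587}{22376002} \approx 3.3242$)
$w = \frac{6748}{3}$ ($w = - \frac{\left(129 - 11598\right) + \left(1872 - 3899\right)}{6} = - \frac{-11469 - 2027}{6} = \left(- \frac{1}{6}\right) \left(-13496\right) = \frac{6748}{3} \approx 2249.3$)
$\frac{\left(-1\right) \left(-7956\right)}{w} + \frac{26199}{S} = \frac{\left(-1\right) \left(-7956\right)}{\frac{6748}{3}} + \frac{26199}{\frac{74381587}{22376002}} = 7956 \cdot \frac{3}{6748} + 26199 \cdot \frac{22376002}{74381587} = \frac{5967}{1687} + \frac{586228876398}{74381587} = \frac{141344564201865}{17925962467}$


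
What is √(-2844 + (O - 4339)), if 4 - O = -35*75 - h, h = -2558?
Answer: 2*I*√1778 ≈ 84.333*I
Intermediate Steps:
O = 71 (O = 4 - (-35*75 - 1*(-2558)) = 4 - (-2625 + 2558) = 4 - 1*(-67) = 4 + 67 = 71)
√(-2844 + (O - 4339)) = √(-2844 + (71 - 4339)) = √(-2844 - 4268) = √(-7112) = 2*I*√1778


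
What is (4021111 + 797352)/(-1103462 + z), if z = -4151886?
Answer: -4818463/5255348 ≈ -0.91687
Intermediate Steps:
(4021111 + 797352)/(-1103462 + z) = (4021111 + 797352)/(-1103462 - 4151886) = 4818463/(-5255348) = 4818463*(-1/5255348) = -4818463/5255348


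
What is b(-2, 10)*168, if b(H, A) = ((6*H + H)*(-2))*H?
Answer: -9408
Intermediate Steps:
b(H, A) = -14*H² (b(H, A) = ((7*H)*(-2))*H = (-14*H)*H = -14*H²)
b(-2, 10)*168 = -14*(-2)²*168 = -14*4*168 = -56*168 = -9408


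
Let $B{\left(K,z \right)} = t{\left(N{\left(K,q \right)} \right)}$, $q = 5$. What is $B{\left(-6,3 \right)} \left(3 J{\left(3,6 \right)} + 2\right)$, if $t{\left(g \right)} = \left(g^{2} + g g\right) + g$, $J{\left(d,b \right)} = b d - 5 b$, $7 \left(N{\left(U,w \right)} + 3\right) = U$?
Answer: $- \frac{43146}{49} \approx -880.53$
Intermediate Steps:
$N{\left(U,w \right)} = -3 + \frac{U}{7}$
$J{\left(d,b \right)} = - 5 b + b d$
$t{\left(g \right)} = g + 2 g^{2}$ ($t{\left(g \right)} = \left(g^{2} + g^{2}\right) + g = 2 g^{2} + g = g + 2 g^{2}$)
$B{\left(K,z \right)} = \left(-5 + \frac{2 K}{7}\right) \left(-3 + \frac{K}{7}\right)$ ($B{\left(K,z \right)} = \left(-3 + \frac{K}{7}\right) \left(1 + 2 \left(-3 + \frac{K}{7}\right)\right) = \left(-3 + \frac{K}{7}\right) \left(1 + \left(-6 + \frac{2 K}{7}\right)\right) = \left(-3 + \frac{K}{7}\right) \left(-5 + \frac{2 K}{7}\right) = \left(-5 + \frac{2 K}{7}\right) \left(-3 + \frac{K}{7}\right)$)
$B{\left(-6,3 \right)} \left(3 J{\left(3,6 \right)} + 2\right) = \frac{\left(-35 + 2 \left(-6\right)\right) \left(-21 - 6\right)}{49} \left(3 \cdot 6 \left(-5 + 3\right) + 2\right) = \frac{1}{49} \left(-35 - 12\right) \left(-27\right) \left(3 \cdot 6 \left(-2\right) + 2\right) = \frac{1}{49} \left(-47\right) \left(-27\right) \left(3 \left(-12\right) + 2\right) = \frac{1269 \left(-36 + 2\right)}{49} = \frac{1269}{49} \left(-34\right) = - \frac{43146}{49}$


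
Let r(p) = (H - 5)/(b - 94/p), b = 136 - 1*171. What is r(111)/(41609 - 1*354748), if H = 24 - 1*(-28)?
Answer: 5217/1245980081 ≈ 4.1871e-6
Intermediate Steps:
H = 52 (H = 24 + 28 = 52)
b = -35 (b = 136 - 171 = -35)
r(p) = 47/(-35 - 94/p) (r(p) = (52 - 5)/(-35 - 94/p) = 47/(-35 - 94/p))
r(111)/(41609 - 1*354748) = (-47*111/(94 + 35*111))/(41609 - 1*354748) = (-47*111/(94 + 3885))/(41609 - 354748) = -47*111/3979/(-313139) = -47*111*1/3979*(-1/313139) = -5217/3979*(-1/313139) = 5217/1245980081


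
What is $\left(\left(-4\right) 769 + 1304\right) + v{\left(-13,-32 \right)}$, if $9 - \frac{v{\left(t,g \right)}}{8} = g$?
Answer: $-1444$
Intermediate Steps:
$v{\left(t,g \right)} = 72 - 8 g$
$\left(\left(-4\right) 769 + 1304\right) + v{\left(-13,-32 \right)} = \left(\left(-4\right) 769 + 1304\right) + \left(72 - -256\right) = \left(-3076 + 1304\right) + \left(72 + 256\right) = -1772 + 328 = -1444$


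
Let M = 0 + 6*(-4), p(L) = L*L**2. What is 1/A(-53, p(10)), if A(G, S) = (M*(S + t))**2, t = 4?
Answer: 1/580617216 ≈ 1.7223e-9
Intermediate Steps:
p(L) = L**3
M = -24 (M = 0 - 24 = -24)
A(G, S) = (-96 - 24*S)**2 (A(G, S) = (-24*(S + 4))**2 = (-24*(4 + S))**2 = (-96 - 24*S)**2)
1/A(-53, p(10)) = 1/(576*(4 + 10**3)**2) = 1/(576*(4 + 1000)**2) = 1/(576*1004**2) = 1/(576*1008016) = 1/580617216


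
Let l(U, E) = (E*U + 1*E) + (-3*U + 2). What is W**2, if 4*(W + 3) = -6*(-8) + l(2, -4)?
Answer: 25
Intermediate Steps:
l(U, E) = 2 + E - 3*U + E*U (l(U, E) = (E*U + E) + (2 - 3*U) = (E + E*U) + (2 - 3*U) = 2 + E - 3*U + E*U)
W = 5 (W = -3 + (-6*(-8) + (2 - 4 - 3*2 - 4*2))/4 = -3 + (48 + (2 - 4 - 6 - 8))/4 = -3 + (48 - 16)/4 = -3 + (1/4)*32 = -3 + 8 = 5)
W**2 = 5**2 = 25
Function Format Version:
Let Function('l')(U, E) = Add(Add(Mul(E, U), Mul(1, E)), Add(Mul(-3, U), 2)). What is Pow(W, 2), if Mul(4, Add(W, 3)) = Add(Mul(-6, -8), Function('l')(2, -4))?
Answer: 25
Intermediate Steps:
Function('l')(U, E) = Add(2, E, Mul(-3, U), Mul(E, U)) (Function('l')(U, E) = Add(Add(Mul(E, U), E), Add(2, Mul(-3, U))) = Add(Add(E, Mul(E, U)), Add(2, Mul(-3, U))) = Add(2, E, Mul(-3, U), Mul(E, U)))
W = 5 (W = Add(-3, Mul(Rational(1, 4), Add(Mul(-6, -8), Add(2, -4, Mul(-3, 2), Mul(-4, 2))))) = Add(-3, Mul(Rational(1, 4), Add(48, Add(2, -4, -6, -8)))) = Add(-3, Mul(Rational(1, 4), Add(48, -16))) = Add(-3, Mul(Rational(1, 4), 32)) = Add(-3, 8) = 5)
Pow(W, 2) = Pow(5, 2) = 25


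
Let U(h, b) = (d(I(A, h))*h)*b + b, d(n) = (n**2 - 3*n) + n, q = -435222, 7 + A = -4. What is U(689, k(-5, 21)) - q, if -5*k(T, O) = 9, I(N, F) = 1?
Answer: 2182302/5 ≈ 4.3646e+5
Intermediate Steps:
A = -11 (A = -7 - 4 = -11)
k(T, O) = -9/5 (k(T, O) = -1/5*9 = -9/5)
d(n) = n**2 - 2*n
U(h, b) = b - b*h (U(h, b) = ((1*(-2 + 1))*h)*b + b = ((1*(-1))*h)*b + b = (-h)*b + b = -b*h + b = b - b*h)
U(689, k(-5, 21)) - q = -9*(1 - 1*689)/5 - 1*(-435222) = -9*(1 - 689)/5 + 435222 = -9/5*(-688) + 435222 = 6192/5 + 435222 = 2182302/5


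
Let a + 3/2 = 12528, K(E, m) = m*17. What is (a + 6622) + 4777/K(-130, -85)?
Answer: 3254683/170 ≈ 19145.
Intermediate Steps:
K(E, m) = 17*m
a = 25053/2 (a = -3/2 + 12528 = 25053/2 ≈ 12527.)
(a + 6622) + 4777/K(-130, -85) = (25053/2 + 6622) + 4777/((17*(-85))) = 38297/2 + 4777/(-1445) = 38297/2 + 4777*(-1/1445) = 38297/2 - 281/85 = 3254683/170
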